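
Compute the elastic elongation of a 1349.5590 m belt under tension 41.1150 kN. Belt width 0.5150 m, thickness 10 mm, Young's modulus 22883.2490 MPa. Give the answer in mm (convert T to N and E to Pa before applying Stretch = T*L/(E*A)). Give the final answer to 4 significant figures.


A = 0.5150 * 0.01 = 0.00515 m^2
Stretch = 41.1150*1000 * 1349.5590 / (22883.2490e6 * 0.00515) * 1000
Stretch = 470.8 mm


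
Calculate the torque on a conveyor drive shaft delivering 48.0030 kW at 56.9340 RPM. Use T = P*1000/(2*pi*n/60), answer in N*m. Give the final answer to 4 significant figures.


omega = 2*pi*56.9340/60 = 5.96211 rad/s
T = 48.0030*1000 / 5.96211
T = 8051 N*m


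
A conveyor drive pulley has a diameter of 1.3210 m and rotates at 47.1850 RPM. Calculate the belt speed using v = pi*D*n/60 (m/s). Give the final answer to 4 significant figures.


v = pi * 1.3210 * 47.1850 / 60
v = 3.264 m/s


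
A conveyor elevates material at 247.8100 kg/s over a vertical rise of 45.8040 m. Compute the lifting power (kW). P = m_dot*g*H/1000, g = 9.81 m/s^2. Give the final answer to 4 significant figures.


P = 247.8100 * 9.81 * 45.8040 / 1000
P = 111.4 kW


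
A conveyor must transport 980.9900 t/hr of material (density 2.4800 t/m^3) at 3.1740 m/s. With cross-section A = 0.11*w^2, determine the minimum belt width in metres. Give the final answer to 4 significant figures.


A_req = 980.9900 / (3.1740 * 2.4800 * 3600) = 0.0346181 m^2
w = sqrt(0.0346181 / 0.11)
w = 0.5610 m


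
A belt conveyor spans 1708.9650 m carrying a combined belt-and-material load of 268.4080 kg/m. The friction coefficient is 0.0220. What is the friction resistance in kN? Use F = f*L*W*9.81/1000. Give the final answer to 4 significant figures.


F = 0.0220 * 1708.9650 * 268.4080 * 9.81 / 1000
F = 99.00 kN


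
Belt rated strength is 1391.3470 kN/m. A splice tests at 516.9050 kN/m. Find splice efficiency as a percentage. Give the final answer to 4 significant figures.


Eff = 516.9050 / 1391.3470 * 100
Eff = 37.15 %


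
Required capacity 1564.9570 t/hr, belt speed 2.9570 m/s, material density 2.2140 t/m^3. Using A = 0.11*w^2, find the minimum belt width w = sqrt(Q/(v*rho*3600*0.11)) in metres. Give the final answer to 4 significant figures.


A_req = 1564.9570 / (2.9570 * 2.2140 * 3600) = 0.0664004 m^2
w = sqrt(0.0664004 / 0.11)
w = 0.7769 m


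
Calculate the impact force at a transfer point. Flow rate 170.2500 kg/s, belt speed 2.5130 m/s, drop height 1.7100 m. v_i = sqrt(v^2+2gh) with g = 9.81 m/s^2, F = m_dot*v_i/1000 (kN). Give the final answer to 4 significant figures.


v_i = sqrt(2.5130^2 + 2*9.81*1.7100) = 6.3139 m/s
F = 170.2500 * 6.3139 / 1000
F = 1.075 kN


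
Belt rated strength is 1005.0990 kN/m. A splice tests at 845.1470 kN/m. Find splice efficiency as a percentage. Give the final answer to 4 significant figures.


Eff = 845.1470 / 1005.0990 * 100
Eff = 84.09 %


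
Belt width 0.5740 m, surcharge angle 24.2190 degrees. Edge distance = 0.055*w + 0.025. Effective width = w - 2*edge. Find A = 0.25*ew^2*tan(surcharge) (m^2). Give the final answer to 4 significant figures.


edge = 0.055*0.5740 + 0.025 = 0.05657 m
ew = 0.5740 - 2*0.05657 = 0.46086 m
A = 0.25 * 0.46086^2 * tan(24.2190 deg)
A = 0.02388 m^2


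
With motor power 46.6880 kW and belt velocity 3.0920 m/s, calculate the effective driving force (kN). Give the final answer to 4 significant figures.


Te = P / v = 46.6880 / 3.0920
Te = 15.10 kN


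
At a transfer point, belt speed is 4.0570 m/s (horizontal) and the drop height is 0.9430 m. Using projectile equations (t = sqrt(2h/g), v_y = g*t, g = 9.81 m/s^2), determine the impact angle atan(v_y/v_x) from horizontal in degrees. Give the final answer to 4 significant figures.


t = sqrt(2*0.9430/9.81) = 0.438466 s
v_y = 9.81 * 0.438466 = 4.30135 m/s
angle = atan(4.30135 / 4.0570) = 46.67 deg


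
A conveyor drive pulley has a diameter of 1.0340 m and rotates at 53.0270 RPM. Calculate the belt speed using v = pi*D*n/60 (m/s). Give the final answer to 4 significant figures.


v = pi * 1.0340 * 53.0270 / 60
v = 2.871 m/s


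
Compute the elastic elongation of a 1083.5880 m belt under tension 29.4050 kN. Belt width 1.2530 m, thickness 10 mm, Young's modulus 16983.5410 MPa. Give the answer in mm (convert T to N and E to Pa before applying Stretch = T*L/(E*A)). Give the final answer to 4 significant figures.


A = 1.2530 * 0.01 = 0.01253 m^2
Stretch = 29.4050*1000 * 1083.5880 / (16983.5410e6 * 0.01253) * 1000
Stretch = 149.7 mm


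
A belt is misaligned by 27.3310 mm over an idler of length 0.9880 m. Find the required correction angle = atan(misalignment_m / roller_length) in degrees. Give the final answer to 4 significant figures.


misalign_m = 27.3310 / 1000 = 0.027331 m
angle = atan(0.027331 / 0.9880)
angle = 1.585 deg


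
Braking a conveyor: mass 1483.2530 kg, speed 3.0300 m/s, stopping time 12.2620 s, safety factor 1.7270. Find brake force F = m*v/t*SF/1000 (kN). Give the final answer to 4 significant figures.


F = 1483.2530 * 3.0300 / 12.2620 * 1.7270 / 1000
F = 0.6330 kN


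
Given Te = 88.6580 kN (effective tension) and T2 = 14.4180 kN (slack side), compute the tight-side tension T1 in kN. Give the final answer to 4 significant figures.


T1 = Te + T2 = 88.6580 + 14.4180
T1 = 103.1 kN


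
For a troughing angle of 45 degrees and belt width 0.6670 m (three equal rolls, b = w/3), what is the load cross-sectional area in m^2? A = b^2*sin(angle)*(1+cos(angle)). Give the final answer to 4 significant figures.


b = 0.6670/3 = 0.222333 m
A = 0.222333^2 * sin(45 deg) * (1 + cos(45 deg))
A = 0.05967 m^2


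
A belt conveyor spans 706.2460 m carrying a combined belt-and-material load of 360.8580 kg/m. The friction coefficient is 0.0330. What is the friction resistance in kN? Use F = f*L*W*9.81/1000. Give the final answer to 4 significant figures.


F = 0.0330 * 706.2460 * 360.8580 * 9.81 / 1000
F = 82.50 kN


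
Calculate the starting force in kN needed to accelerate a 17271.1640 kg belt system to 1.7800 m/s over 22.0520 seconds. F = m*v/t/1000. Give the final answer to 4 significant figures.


F = 17271.1640 * 1.7800 / 22.0520 / 1000
F = 1.394 kN


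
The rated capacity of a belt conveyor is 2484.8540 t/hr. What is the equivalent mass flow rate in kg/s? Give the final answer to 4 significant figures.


m_dot = 2484.8540 * 1000 / 3600
m_dot = 690.2 kg/s


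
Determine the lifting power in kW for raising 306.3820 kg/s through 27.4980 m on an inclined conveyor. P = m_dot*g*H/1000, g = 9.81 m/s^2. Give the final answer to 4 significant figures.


P = 306.3820 * 9.81 * 27.4980 / 1000
P = 82.65 kW


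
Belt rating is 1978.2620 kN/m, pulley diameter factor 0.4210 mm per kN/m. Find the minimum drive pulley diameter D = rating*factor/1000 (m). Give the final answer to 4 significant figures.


D = 1978.2620 * 0.4210 / 1000
D = 0.8328 m


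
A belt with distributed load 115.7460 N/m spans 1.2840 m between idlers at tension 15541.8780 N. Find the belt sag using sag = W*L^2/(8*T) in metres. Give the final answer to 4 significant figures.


sag = 115.7460 * 1.2840^2 / (8 * 15541.8780)
sag = 0.001535 m


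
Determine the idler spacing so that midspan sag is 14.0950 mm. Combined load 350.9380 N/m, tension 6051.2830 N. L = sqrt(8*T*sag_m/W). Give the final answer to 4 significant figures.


sag = 14.0950/1000 = 0.014095 m
L = sqrt(8 * 6051.2830 * 0.014095 / 350.9380)
L = 1.394 m


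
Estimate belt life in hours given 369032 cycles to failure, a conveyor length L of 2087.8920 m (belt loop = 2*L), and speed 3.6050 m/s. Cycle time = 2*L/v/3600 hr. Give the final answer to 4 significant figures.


cycle_time = 2 * 2087.8920 / 3.6050 / 3600 = 0.321759 hr
life = 369032 * 0.321759 = 118700 hours


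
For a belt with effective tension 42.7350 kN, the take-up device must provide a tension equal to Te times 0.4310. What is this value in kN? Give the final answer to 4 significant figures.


T_tu = 42.7350 * 0.4310
T_tu = 18.42 kN


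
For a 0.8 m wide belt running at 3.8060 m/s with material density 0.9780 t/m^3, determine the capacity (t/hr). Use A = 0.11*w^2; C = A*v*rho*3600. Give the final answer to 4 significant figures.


A = 0.11 * 0.8^2 = 0.0704 m^2
C = 0.0704 * 3.8060 * 0.9780 * 3600
C = 943.4 t/hr


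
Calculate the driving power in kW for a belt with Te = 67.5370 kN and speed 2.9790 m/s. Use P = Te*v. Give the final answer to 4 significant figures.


P = Te * v = 67.5370 * 2.9790
P = 201.2 kW


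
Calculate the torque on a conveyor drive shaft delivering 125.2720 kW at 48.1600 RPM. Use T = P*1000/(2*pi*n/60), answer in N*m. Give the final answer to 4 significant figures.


omega = 2*pi*48.1600/60 = 5.0433 rad/s
T = 125.2720*1000 / 5.0433
T = 24840 N*m


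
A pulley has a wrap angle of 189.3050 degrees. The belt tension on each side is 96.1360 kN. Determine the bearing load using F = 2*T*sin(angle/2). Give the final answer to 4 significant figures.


F = 2 * 96.1360 * sin(189.3050/2 deg)
F = 191.6 kN


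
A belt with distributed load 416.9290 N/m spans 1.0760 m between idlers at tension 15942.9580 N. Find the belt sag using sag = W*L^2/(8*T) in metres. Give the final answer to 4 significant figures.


sag = 416.9290 * 1.0760^2 / (8 * 15942.9580)
sag = 0.003785 m


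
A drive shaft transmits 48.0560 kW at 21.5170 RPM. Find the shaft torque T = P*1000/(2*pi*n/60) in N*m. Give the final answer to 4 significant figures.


omega = 2*pi*21.5170/60 = 2.25325 rad/s
T = 48.0560*1000 / 2.25325
T = 21330 N*m


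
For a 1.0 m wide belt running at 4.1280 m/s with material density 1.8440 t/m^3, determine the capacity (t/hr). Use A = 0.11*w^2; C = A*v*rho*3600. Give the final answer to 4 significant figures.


A = 0.11 * 1.0^2 = 0.11 m^2
C = 0.11 * 4.1280 * 1.8440 * 3600
C = 3014 t/hr


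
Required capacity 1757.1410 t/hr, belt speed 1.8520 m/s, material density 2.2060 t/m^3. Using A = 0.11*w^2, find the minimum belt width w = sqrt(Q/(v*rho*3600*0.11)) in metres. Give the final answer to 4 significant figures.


A_req = 1757.1410 / (1.8520 * 2.2060 * 3600) = 0.11947 m^2
w = sqrt(0.11947 / 0.11)
w = 1.042 m


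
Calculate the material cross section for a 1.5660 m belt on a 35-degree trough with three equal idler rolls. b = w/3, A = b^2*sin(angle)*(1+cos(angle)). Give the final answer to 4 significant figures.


b = 1.5660/3 = 0.522 m
A = 0.522^2 * sin(35 deg) * (1 + cos(35 deg))
A = 0.2843 m^2


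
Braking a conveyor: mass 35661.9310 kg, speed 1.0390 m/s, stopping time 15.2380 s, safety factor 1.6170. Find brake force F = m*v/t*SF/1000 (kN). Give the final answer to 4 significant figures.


F = 35661.9310 * 1.0390 / 15.2380 * 1.6170 / 1000
F = 3.932 kN


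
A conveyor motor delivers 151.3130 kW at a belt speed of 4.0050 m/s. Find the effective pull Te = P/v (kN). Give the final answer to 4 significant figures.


Te = P / v = 151.3130 / 4.0050
Te = 37.78 kN


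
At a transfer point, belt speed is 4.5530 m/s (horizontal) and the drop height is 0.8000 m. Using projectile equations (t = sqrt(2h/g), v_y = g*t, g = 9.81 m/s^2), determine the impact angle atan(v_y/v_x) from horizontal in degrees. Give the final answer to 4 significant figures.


t = sqrt(2*0.8000/9.81) = 0.403855 s
v_y = 9.81 * 0.403855 = 3.96182 m/s
angle = atan(3.96182 / 4.5530) = 41.03 deg


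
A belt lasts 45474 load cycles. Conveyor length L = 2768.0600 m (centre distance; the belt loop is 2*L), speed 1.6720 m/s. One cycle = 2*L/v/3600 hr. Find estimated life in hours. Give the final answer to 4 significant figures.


cycle_time = 2 * 2768.0600 / 1.6720 / 3600 = 0.919743 hr
life = 45474 * 0.919743 = 41820 hours


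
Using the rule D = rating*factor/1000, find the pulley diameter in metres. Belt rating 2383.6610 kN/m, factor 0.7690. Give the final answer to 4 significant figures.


D = 2383.6610 * 0.7690 / 1000
D = 1.833 m


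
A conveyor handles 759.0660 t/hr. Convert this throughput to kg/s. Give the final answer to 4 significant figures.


m_dot = 759.0660 * 1000 / 3600
m_dot = 210.9 kg/s


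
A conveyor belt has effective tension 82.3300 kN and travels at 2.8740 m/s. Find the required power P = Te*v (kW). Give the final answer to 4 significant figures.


P = Te * v = 82.3300 * 2.8740
P = 236.6 kW


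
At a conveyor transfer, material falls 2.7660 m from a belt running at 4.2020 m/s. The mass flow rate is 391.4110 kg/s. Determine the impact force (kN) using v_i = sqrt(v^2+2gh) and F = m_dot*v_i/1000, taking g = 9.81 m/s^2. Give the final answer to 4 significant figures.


v_i = sqrt(4.2020^2 + 2*9.81*2.7660) = 8.4809 m/s
F = 391.4110 * 8.4809 / 1000
F = 3.320 kN


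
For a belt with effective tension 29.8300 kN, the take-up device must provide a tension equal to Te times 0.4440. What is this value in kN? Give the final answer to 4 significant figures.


T_tu = 29.8300 * 0.4440
T_tu = 13.24 kN


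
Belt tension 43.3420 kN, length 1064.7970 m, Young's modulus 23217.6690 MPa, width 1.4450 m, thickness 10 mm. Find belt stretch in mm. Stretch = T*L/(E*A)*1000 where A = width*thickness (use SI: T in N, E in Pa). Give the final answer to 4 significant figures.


A = 1.4450 * 0.01 = 0.01445 m^2
Stretch = 43.3420*1000 * 1064.7970 / (23217.6690e6 * 0.01445) * 1000
Stretch = 137.6 mm


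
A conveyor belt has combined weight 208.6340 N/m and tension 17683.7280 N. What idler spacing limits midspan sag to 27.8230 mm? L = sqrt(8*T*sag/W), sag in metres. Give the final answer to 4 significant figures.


sag = 27.8230/1000 = 0.027823 m
L = sqrt(8 * 17683.7280 * 0.027823 / 208.6340)
L = 4.344 m


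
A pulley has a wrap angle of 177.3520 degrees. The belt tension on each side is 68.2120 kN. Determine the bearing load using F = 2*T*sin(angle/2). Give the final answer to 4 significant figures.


F = 2 * 68.2120 * sin(177.3520/2 deg)
F = 136.4 kN


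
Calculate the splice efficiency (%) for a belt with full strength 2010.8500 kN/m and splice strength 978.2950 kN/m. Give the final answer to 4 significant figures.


Eff = 978.2950 / 2010.8500 * 100
Eff = 48.65 %


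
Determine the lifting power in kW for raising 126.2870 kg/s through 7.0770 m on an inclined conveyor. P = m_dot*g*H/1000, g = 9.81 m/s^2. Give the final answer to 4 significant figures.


P = 126.2870 * 9.81 * 7.0770 / 1000
P = 8.768 kW


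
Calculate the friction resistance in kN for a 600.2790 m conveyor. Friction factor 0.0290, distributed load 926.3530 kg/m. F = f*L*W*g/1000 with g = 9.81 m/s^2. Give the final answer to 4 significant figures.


F = 0.0290 * 600.2790 * 926.3530 * 9.81 / 1000
F = 158.2 kN


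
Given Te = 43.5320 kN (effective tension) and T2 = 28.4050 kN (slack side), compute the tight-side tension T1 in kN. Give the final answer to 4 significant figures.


T1 = Te + T2 = 43.5320 + 28.4050
T1 = 71.94 kN


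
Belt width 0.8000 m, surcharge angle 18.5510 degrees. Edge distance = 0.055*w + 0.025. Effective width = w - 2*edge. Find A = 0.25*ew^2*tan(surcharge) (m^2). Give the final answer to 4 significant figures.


edge = 0.055*0.8000 + 0.025 = 0.069 m
ew = 0.8000 - 2*0.069 = 0.662 m
A = 0.25 * 0.662^2 * tan(18.5510 deg)
A = 0.03677 m^2


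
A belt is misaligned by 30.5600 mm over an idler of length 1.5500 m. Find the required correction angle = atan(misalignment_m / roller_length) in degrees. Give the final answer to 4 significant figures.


misalign_m = 30.5600 / 1000 = 0.030560 m
angle = atan(0.030560 / 1.5500)
angle = 1.130 deg


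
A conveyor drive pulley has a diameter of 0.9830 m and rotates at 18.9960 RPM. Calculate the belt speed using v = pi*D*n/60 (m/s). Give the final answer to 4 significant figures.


v = pi * 0.9830 * 18.9960 / 60
v = 0.9777 m/s


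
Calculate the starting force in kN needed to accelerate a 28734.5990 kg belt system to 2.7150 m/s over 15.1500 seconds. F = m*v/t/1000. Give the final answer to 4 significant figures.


F = 28734.5990 * 2.7150 / 15.1500 / 1000
F = 5.149 kN


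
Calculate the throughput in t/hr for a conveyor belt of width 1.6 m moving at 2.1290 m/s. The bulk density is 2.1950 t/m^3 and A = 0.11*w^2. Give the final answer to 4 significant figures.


A = 0.11 * 1.6^2 = 0.2816 m^2
C = 0.2816 * 2.1290 * 2.1950 * 3600
C = 4737 t/hr


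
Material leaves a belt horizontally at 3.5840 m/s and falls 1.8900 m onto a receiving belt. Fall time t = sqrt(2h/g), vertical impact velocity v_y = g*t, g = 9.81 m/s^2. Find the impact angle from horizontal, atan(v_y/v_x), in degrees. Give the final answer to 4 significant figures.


t = sqrt(2*1.8900/9.81) = 0.620742 s
v_y = 9.81 * 0.620742 = 6.08948 m/s
angle = atan(6.08948 / 3.5840) = 59.52 deg


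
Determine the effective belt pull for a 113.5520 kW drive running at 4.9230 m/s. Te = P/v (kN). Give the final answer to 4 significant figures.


Te = P / v = 113.5520 / 4.9230
Te = 23.07 kN


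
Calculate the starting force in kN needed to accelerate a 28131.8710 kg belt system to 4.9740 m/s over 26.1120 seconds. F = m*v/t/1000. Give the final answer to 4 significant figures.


F = 28131.8710 * 4.9740 / 26.1120 / 1000
F = 5.359 kN


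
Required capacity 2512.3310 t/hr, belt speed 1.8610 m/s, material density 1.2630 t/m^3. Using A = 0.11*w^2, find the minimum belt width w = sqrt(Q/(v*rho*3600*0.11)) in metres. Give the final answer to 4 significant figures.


A_req = 2512.3310 / (1.8610 * 1.2630 * 3600) = 0.29691 m^2
w = sqrt(0.29691 / 0.11)
w = 1.643 m


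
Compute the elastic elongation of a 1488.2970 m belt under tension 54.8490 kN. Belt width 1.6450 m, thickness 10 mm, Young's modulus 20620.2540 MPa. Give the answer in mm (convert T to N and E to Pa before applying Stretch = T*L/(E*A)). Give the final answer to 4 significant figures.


A = 1.6450 * 0.01 = 0.01645 m^2
Stretch = 54.8490*1000 * 1488.2970 / (20620.2540e6 * 0.01645) * 1000
Stretch = 240.7 mm


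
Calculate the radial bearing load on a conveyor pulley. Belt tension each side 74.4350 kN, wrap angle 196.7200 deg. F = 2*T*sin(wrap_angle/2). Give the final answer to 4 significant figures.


F = 2 * 74.4350 * sin(196.7200/2 deg)
F = 147.3 kN


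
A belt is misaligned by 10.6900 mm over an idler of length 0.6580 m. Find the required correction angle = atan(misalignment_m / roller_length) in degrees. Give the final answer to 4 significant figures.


misalign_m = 10.6900 / 1000 = 0.010690 m
angle = atan(0.010690 / 0.6580)
angle = 0.9308 deg


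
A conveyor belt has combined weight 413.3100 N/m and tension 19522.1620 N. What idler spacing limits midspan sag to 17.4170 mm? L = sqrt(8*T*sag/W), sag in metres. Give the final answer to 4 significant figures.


sag = 17.4170/1000 = 0.017417 m
L = sqrt(8 * 19522.1620 * 0.017417 / 413.3100)
L = 2.565 m


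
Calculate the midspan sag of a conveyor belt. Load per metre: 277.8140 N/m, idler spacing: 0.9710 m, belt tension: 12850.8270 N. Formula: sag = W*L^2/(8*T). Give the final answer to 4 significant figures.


sag = 277.8140 * 0.9710^2 / (8 * 12850.8270)
sag = 0.002548 m


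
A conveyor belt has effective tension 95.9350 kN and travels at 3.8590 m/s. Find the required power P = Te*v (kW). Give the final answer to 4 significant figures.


P = Te * v = 95.9350 * 3.8590
P = 370.2 kW


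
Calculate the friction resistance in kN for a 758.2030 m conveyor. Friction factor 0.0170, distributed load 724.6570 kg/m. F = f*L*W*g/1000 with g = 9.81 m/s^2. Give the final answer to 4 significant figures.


F = 0.0170 * 758.2030 * 724.6570 * 9.81 / 1000
F = 91.63 kN


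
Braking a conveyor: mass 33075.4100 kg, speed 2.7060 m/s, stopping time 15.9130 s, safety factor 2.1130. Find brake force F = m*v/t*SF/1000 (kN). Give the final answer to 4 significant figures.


F = 33075.4100 * 2.7060 / 15.9130 * 2.1130 / 1000
F = 11.88 kN


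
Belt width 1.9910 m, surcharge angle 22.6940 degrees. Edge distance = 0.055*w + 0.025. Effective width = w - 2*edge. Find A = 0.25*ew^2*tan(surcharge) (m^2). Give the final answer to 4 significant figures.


edge = 0.055*1.9910 + 0.025 = 0.134505 m
ew = 1.9910 - 2*0.134505 = 1.72199 m
A = 0.25 * 1.72199^2 * tan(22.6940 deg)
A = 0.3100 m^2


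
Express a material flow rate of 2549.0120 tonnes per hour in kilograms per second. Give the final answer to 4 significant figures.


m_dot = 2549.0120 * 1000 / 3600
m_dot = 708.1 kg/s


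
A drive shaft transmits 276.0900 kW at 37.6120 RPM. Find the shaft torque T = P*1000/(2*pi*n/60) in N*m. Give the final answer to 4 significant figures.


omega = 2*pi*37.6120/60 = 3.93872 rad/s
T = 276.0900*1000 / 3.93872
T = 70100 N*m


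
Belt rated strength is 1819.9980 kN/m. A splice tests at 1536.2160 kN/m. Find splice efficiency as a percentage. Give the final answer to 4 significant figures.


Eff = 1536.2160 / 1819.9980 * 100
Eff = 84.41 %


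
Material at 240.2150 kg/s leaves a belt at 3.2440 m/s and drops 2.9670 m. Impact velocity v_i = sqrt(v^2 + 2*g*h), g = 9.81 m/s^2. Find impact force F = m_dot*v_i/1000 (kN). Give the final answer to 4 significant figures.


v_i = sqrt(3.2440^2 + 2*9.81*2.9670) = 8.29072 m/s
F = 240.2150 * 8.29072 / 1000
F = 1.992 kN


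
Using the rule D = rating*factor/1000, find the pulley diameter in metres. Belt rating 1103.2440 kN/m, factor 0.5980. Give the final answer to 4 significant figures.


D = 1103.2440 * 0.5980 / 1000
D = 0.6597 m


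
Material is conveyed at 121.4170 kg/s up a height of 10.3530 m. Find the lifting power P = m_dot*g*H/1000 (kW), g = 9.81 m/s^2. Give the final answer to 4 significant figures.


P = 121.4170 * 9.81 * 10.3530 / 1000
P = 12.33 kW


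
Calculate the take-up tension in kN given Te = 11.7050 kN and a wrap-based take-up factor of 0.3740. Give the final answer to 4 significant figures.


T_tu = 11.7050 * 0.3740
T_tu = 4.378 kN


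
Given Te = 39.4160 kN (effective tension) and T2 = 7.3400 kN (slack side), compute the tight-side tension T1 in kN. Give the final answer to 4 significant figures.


T1 = Te + T2 = 39.4160 + 7.3400
T1 = 46.76 kN


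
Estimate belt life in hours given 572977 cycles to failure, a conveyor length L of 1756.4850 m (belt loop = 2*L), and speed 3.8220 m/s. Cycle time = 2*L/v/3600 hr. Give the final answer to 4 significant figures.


cycle_time = 2 * 1756.4850 / 3.8220 / 3600 = 0.255318 hr
life = 572977 * 0.255318 = 146300 hours


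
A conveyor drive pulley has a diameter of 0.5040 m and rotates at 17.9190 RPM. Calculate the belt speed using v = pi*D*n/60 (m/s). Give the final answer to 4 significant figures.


v = pi * 0.5040 * 17.9190 / 60
v = 0.4729 m/s


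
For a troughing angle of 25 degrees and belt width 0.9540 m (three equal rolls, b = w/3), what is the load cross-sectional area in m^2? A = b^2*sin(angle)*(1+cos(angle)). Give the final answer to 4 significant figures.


b = 0.9540/3 = 0.318 m
A = 0.318^2 * sin(25 deg) * (1 + cos(25 deg))
A = 0.08147 m^2


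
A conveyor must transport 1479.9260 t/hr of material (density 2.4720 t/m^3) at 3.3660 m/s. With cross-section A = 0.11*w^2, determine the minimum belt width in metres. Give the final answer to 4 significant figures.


A_req = 1479.9260 / (3.3660 * 2.4720 * 3600) = 0.0494055 m^2
w = sqrt(0.0494055 / 0.11)
w = 0.6702 m


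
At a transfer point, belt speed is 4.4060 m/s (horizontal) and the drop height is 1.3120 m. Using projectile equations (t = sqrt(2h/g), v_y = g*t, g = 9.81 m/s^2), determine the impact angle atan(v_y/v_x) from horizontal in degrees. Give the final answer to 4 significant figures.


t = sqrt(2*1.3120/9.81) = 0.517187 s
v_y = 9.81 * 0.517187 = 5.0736 m/s
angle = atan(5.0736 / 4.4060) = 49.03 deg


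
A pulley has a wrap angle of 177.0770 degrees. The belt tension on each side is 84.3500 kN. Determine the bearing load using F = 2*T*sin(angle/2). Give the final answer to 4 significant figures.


F = 2 * 84.3500 * sin(177.0770/2 deg)
F = 168.6 kN


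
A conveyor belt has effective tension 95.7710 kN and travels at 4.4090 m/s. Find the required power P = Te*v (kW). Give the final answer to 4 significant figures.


P = Te * v = 95.7710 * 4.4090
P = 422.3 kW


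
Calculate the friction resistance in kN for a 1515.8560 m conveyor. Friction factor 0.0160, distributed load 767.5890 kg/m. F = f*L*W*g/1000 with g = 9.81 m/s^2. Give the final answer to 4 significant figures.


F = 0.0160 * 1515.8560 * 767.5890 * 9.81 / 1000
F = 182.6 kN


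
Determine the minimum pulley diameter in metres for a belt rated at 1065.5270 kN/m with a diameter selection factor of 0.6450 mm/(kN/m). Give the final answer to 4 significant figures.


D = 1065.5270 * 0.6450 / 1000
D = 0.6873 m


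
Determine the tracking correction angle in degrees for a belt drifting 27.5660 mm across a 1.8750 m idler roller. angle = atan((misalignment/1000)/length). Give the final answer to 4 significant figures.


misalign_m = 27.5660 / 1000 = 0.027566 m
angle = atan(0.027566 / 1.8750)
angle = 0.8423 deg


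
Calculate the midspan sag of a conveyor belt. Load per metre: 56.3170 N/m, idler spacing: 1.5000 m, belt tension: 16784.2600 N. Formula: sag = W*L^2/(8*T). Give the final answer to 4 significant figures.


sag = 56.3170 * 1.5000^2 / (8 * 16784.2600)
sag = 0.0009437 m


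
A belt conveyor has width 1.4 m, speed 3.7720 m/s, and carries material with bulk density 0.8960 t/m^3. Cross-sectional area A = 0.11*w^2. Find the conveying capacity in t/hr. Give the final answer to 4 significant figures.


A = 0.11 * 1.4^2 = 0.2156 m^2
C = 0.2156 * 3.7720 * 0.8960 * 3600
C = 2623 t/hr


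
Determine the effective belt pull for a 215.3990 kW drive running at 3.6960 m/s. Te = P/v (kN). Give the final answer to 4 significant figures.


Te = P / v = 215.3990 / 3.6960
Te = 58.28 kN


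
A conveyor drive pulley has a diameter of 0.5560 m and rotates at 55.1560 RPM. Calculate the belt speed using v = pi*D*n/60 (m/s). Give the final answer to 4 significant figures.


v = pi * 0.5560 * 55.1560 / 60
v = 1.606 m/s


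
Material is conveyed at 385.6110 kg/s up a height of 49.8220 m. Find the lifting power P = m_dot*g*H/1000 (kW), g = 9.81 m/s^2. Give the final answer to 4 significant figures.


P = 385.6110 * 9.81 * 49.8220 / 1000
P = 188.5 kW


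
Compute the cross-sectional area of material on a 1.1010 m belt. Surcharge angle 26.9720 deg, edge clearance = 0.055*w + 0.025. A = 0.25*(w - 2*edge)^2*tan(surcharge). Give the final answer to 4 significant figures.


edge = 0.055*1.1010 + 0.025 = 0.085555 m
ew = 1.1010 - 2*0.085555 = 0.92989 m
A = 0.25 * 0.92989^2 * tan(26.9720 deg)
A = 0.1100 m^2


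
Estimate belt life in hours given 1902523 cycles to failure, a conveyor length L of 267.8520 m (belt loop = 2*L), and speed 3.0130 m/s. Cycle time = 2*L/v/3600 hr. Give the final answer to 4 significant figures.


cycle_time = 2 * 267.8520 / 3.0130 / 3600 = 0.0493882 hr
life = 1902523 * 0.0493882 = 93960 hours


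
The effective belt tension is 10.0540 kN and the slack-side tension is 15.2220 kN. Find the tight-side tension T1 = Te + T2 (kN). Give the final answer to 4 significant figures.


T1 = Te + T2 = 10.0540 + 15.2220
T1 = 25.28 kN


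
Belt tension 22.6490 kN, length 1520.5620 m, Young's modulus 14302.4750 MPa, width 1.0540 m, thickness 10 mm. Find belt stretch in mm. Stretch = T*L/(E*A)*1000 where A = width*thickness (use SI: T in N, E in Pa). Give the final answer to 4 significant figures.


A = 1.0540 * 0.01 = 0.01054 m^2
Stretch = 22.6490*1000 * 1520.5620 / (14302.4750e6 * 0.01054) * 1000
Stretch = 228.5 mm


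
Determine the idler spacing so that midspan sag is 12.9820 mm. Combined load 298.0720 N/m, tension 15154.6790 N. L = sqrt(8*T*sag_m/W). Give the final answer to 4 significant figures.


sag = 12.9820/1000 = 0.012982 m
L = sqrt(8 * 15154.6790 * 0.012982 / 298.0720)
L = 2.298 m


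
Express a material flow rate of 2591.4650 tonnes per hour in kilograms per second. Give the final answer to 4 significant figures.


m_dot = 2591.4650 * 1000 / 3600
m_dot = 719.9 kg/s


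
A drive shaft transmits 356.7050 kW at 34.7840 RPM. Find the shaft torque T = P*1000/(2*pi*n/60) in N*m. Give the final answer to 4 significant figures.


omega = 2*pi*34.7840/60 = 3.64257 rad/s
T = 356.7050*1000 / 3.64257
T = 97930 N*m


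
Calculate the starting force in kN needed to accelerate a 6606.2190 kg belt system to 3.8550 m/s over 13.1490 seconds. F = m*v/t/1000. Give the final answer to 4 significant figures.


F = 6606.2190 * 3.8550 / 13.1490 / 1000
F = 1.937 kN


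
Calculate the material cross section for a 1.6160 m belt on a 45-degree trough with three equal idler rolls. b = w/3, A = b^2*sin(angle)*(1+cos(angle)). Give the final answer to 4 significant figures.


b = 1.6160/3 = 0.538667 m
A = 0.538667^2 * sin(45 deg) * (1 + cos(45 deg))
A = 0.3503 m^2


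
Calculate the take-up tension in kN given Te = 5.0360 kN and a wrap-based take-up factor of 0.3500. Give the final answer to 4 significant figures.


T_tu = 5.0360 * 0.3500
T_tu = 1.763 kN


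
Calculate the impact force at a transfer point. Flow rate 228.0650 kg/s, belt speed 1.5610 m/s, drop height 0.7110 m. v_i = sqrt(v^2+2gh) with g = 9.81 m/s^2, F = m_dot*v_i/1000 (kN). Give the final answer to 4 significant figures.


v_i = sqrt(1.5610^2 + 2*9.81*0.7110) = 4.04803 m/s
F = 228.0650 * 4.04803 / 1000
F = 0.9232 kN


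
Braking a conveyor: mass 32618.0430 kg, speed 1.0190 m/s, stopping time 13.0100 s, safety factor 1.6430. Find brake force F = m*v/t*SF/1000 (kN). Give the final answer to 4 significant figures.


F = 32618.0430 * 1.0190 / 13.0100 * 1.6430 / 1000
F = 4.198 kN


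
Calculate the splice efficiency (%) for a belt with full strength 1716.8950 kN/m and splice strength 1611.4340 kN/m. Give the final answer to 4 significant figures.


Eff = 1611.4340 / 1716.8950 * 100
Eff = 93.86 %


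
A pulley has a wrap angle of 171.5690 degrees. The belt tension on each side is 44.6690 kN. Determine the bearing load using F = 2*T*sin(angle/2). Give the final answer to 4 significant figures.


F = 2 * 44.6690 * sin(171.5690/2 deg)
F = 89.10 kN


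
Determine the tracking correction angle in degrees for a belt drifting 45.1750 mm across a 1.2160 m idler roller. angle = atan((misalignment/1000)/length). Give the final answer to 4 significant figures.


misalign_m = 45.1750 / 1000 = 0.045175 m
angle = atan(0.045175 / 1.2160)
angle = 2.128 deg


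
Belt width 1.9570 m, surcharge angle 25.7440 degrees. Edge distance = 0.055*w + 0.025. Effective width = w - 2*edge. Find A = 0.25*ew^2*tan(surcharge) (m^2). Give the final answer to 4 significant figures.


edge = 0.055*1.9570 + 0.025 = 0.132635 m
ew = 1.9570 - 2*0.132635 = 1.69173 m
A = 0.25 * 1.69173^2 * tan(25.7440 deg)
A = 0.3450 m^2


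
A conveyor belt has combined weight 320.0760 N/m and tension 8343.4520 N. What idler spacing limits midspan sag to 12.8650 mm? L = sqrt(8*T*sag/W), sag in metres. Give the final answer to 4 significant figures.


sag = 12.8650/1000 = 0.012865 m
L = sqrt(8 * 8343.4520 * 0.012865 / 320.0760)
L = 1.638 m


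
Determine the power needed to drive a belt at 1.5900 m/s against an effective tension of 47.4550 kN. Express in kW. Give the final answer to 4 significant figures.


P = Te * v = 47.4550 * 1.5900
P = 75.45 kW


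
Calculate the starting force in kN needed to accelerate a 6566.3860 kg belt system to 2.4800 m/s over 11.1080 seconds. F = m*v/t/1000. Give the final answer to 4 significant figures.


F = 6566.3860 * 2.4800 / 11.1080 / 1000
F = 1.466 kN


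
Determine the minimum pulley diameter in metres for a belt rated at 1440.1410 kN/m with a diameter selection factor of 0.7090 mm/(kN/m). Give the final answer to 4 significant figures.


D = 1440.1410 * 0.7090 / 1000
D = 1.021 m


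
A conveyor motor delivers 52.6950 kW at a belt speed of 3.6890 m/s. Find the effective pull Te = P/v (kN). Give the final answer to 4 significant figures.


Te = P / v = 52.6950 / 3.6890
Te = 14.28 kN


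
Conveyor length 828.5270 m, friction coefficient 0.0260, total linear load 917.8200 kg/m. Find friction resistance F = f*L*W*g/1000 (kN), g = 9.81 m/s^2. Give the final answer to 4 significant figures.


F = 0.0260 * 828.5270 * 917.8200 * 9.81 / 1000
F = 194.0 kN


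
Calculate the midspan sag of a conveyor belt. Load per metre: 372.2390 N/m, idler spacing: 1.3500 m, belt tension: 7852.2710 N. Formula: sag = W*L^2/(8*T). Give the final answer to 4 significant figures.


sag = 372.2390 * 1.3500^2 / (8 * 7852.2710)
sag = 0.01080 m


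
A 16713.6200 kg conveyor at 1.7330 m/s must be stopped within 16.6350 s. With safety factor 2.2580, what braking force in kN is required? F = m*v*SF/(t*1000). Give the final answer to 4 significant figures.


F = 16713.6200 * 1.7330 / 16.6350 * 2.2580 / 1000
F = 3.932 kN


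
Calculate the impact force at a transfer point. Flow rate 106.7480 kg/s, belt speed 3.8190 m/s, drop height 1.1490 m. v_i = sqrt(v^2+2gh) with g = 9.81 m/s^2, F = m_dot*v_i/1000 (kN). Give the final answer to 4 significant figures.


v_i = sqrt(3.8190^2 + 2*9.81*1.1490) = 6.09329 m/s
F = 106.7480 * 6.09329 / 1000
F = 0.6504 kN


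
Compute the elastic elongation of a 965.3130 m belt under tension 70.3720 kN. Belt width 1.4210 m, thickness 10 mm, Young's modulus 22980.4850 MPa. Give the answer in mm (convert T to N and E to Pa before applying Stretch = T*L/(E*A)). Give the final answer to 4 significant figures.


A = 1.4210 * 0.01 = 0.01421 m^2
Stretch = 70.3720*1000 * 965.3130 / (22980.4850e6 * 0.01421) * 1000
Stretch = 208.0 mm


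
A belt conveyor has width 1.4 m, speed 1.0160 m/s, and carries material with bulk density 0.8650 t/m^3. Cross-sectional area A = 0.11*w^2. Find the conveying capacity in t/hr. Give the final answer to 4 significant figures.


A = 0.11 * 1.4^2 = 0.2156 m^2
C = 0.2156 * 1.0160 * 0.8650 * 3600
C = 682.1 t/hr


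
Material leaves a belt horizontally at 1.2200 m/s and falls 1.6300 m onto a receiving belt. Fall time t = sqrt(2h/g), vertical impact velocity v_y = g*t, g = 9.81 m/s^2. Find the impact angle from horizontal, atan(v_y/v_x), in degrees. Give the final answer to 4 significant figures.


t = sqrt(2*1.6300/9.81) = 0.576467 s
v_y = 9.81 * 0.576467 = 5.65514 m/s
angle = atan(5.65514 / 1.2200) = 77.83 deg


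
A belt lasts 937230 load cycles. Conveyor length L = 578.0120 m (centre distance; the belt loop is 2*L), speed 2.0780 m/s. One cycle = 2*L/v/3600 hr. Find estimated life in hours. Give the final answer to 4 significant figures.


cycle_time = 2 * 578.0120 / 2.0780 / 3600 = 0.154532 hr
life = 937230 * 0.154532 = 144800 hours


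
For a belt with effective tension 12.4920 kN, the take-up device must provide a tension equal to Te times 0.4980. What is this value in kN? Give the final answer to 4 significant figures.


T_tu = 12.4920 * 0.4980
T_tu = 6.221 kN


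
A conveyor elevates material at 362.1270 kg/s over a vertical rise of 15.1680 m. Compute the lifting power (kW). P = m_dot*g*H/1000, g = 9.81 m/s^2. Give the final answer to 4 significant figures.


P = 362.1270 * 9.81 * 15.1680 / 1000
P = 53.88 kW


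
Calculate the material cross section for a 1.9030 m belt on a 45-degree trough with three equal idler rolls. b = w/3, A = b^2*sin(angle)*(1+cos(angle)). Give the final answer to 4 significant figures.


b = 1.9030/3 = 0.634333 m
A = 0.634333^2 * sin(45 deg) * (1 + cos(45 deg))
A = 0.4857 m^2


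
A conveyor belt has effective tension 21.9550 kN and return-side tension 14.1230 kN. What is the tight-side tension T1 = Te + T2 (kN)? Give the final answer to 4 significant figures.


T1 = Te + T2 = 21.9550 + 14.1230
T1 = 36.08 kN


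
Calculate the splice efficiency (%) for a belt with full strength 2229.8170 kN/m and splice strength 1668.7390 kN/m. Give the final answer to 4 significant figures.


Eff = 1668.7390 / 2229.8170 * 100
Eff = 74.84 %


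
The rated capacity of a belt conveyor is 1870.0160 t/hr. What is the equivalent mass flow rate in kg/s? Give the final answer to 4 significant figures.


m_dot = 1870.0160 * 1000 / 3600
m_dot = 519.4 kg/s


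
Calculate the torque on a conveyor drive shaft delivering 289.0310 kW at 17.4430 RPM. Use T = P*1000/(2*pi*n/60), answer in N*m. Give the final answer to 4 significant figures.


omega = 2*pi*17.4430/60 = 1.82663 rad/s
T = 289.0310*1000 / 1.82663
T = 158200 N*m


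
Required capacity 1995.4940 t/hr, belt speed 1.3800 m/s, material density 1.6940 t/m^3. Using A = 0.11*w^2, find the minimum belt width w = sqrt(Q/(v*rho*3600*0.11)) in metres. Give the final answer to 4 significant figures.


A_req = 1995.4940 / (1.3800 * 1.6940 * 3600) = 0.237113 m^2
w = sqrt(0.237113 / 0.11)
w = 1.468 m


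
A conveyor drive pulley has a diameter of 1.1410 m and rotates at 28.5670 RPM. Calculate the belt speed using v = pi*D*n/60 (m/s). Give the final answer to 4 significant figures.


v = pi * 1.1410 * 28.5670 / 60
v = 1.707 m/s


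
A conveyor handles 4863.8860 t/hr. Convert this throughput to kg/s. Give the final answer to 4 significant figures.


m_dot = 4863.8860 * 1000 / 3600
m_dot = 1351 kg/s


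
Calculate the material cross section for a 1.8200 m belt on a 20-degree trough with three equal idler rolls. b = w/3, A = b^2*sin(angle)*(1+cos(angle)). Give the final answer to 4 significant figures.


b = 1.8200/3 = 0.606667 m
A = 0.606667^2 * sin(20 deg) * (1 + cos(20 deg))
A = 0.2442 m^2


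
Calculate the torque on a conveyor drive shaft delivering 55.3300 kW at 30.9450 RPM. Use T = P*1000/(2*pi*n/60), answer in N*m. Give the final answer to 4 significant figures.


omega = 2*pi*30.9450/60 = 3.24055 rad/s
T = 55.3300*1000 / 3.24055
T = 17070 N*m


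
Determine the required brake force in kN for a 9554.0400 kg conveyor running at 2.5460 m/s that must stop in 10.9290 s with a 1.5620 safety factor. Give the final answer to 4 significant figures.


F = 9554.0400 * 2.5460 / 10.9290 * 1.5620 / 1000
F = 3.477 kN


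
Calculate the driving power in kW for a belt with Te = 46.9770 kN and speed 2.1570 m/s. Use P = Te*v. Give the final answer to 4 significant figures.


P = Te * v = 46.9770 * 2.1570
P = 101.3 kW


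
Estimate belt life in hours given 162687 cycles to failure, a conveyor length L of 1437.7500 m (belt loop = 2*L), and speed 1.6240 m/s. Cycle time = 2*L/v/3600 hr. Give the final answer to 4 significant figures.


cycle_time = 2 * 1437.7500 / 1.6240 / 3600 = 0.491841 hr
life = 162687 * 0.491841 = 80020 hours


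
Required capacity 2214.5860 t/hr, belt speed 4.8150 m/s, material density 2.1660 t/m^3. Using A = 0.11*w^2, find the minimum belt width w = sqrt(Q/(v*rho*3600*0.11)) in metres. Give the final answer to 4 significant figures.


A_req = 2214.5860 / (4.8150 * 2.1660 * 3600) = 0.0589841 m^2
w = sqrt(0.0589841 / 0.11)
w = 0.7323 m


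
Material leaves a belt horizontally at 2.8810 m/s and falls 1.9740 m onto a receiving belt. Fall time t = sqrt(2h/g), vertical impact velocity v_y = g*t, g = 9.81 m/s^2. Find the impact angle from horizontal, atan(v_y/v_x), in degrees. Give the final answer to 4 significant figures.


t = sqrt(2*1.9740/9.81) = 0.634387 s
v_y = 9.81 * 0.634387 = 6.22334 m/s
angle = atan(6.22334 / 2.8810) = 65.16 deg


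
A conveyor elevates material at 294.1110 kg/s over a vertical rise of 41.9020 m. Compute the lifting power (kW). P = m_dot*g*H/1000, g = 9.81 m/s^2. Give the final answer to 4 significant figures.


P = 294.1110 * 9.81 * 41.9020 / 1000
P = 120.9 kW


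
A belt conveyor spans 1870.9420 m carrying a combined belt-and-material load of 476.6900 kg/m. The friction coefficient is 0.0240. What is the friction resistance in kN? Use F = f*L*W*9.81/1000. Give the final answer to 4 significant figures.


F = 0.0240 * 1870.9420 * 476.6900 * 9.81 / 1000
F = 210.0 kN
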